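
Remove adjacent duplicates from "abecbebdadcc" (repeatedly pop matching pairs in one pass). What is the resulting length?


Input: abecbebdadcc
Stack-based adjacent duplicate removal:
  Read 'a': push. Stack: a
  Read 'b': push. Stack: ab
  Read 'e': push. Stack: abe
  Read 'c': push. Stack: abec
  Read 'b': push. Stack: abecb
  Read 'e': push. Stack: abecbe
  Read 'b': push. Stack: abecbeb
  Read 'd': push. Stack: abecbebd
  Read 'a': push. Stack: abecbebda
  Read 'd': push. Stack: abecbebdad
  Read 'c': push. Stack: abecbebdadc
  Read 'c': matches stack top 'c' => pop. Stack: abecbebdad
Final stack: "abecbebdad" (length 10)

10


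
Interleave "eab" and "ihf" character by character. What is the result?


Interleaving "eab" and "ihf":
  Position 0: 'e' from first, 'i' from second => "ei"
  Position 1: 'a' from first, 'h' from second => "ah"
  Position 2: 'b' from first, 'f' from second => "bf"
Result: eiahbf

eiahbf


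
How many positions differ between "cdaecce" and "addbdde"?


Comparing "cdaecce" and "addbdde" position by position:
  Position 0: 'c' vs 'a' => DIFFER
  Position 1: 'd' vs 'd' => same
  Position 2: 'a' vs 'd' => DIFFER
  Position 3: 'e' vs 'b' => DIFFER
  Position 4: 'c' vs 'd' => DIFFER
  Position 5: 'c' vs 'd' => DIFFER
  Position 6: 'e' vs 'e' => same
Positions that differ: 5

5


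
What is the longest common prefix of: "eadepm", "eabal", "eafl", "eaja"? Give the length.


Words: eadepm, eabal, eafl, eaja
  Position 0: all 'e' => match
  Position 1: all 'a' => match
  Position 2: ('d', 'b', 'f', 'j') => mismatch, stop
LCP = "ea" (length 2)

2


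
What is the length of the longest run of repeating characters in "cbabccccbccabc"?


Input: "cbabccccbccabc"
Scanning for longest run:
  Position 1 ('b'): new char, reset run to 1
  Position 2 ('a'): new char, reset run to 1
  Position 3 ('b'): new char, reset run to 1
  Position 4 ('c'): new char, reset run to 1
  Position 5 ('c'): continues run of 'c', length=2
  Position 6 ('c'): continues run of 'c', length=3
  Position 7 ('c'): continues run of 'c', length=4
  Position 8 ('b'): new char, reset run to 1
  Position 9 ('c'): new char, reset run to 1
  Position 10 ('c'): continues run of 'c', length=2
  Position 11 ('a'): new char, reset run to 1
  Position 12 ('b'): new char, reset run to 1
  Position 13 ('c'): new char, reset run to 1
Longest run: 'c' with length 4

4


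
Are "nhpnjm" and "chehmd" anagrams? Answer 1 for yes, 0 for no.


Strings: "nhpnjm", "chehmd"
Sorted first:  hjmnnp
Sorted second: cdehhm
Differ at position 0: 'h' vs 'c' => not anagrams

0


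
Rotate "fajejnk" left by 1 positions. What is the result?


Input: "fajejnk", rotate left by 1
First 1 characters: "f"
Remaining characters: "ajejnk"
Concatenate remaining + first: "ajejnk" + "f" = "ajejnkf"

ajejnkf


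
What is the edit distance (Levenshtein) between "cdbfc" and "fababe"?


Computing edit distance: "cdbfc" -> "fababe"
DP table:
           f    a    b    a    b    e
      0    1    2    3    4    5    6
  c   1    1    2    3    4    5    6
  d   2    2    2    3    4    5    6
  b   3    3    3    2    3    4    5
  f   4    3    4    3    3    4    5
  c   5    4    4    4    4    4    5
Edit distance = dp[5][6] = 5

5


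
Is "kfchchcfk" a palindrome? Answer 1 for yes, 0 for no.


Input: kfchchcfk
Reversed: kfchchcfk
  Compare pos 0 ('k') with pos 8 ('k'): match
  Compare pos 1 ('f') with pos 7 ('f'): match
  Compare pos 2 ('c') with pos 6 ('c'): match
  Compare pos 3 ('h') with pos 5 ('h'): match
Result: palindrome

1


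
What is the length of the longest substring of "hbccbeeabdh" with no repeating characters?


Input: "hbccbeeabdh"
Sliding window (track last position of each char):
  Position 0 ('h'): window [0,0] length 1 -- new best
  Position 1 ('b'): window [0,1] length 2 -- new best
  Position 2 ('c'): window [0,2] length 3 -- new best
  Position 3 ('c'): repeat (last at 2), move window start to 3
  Position 3 ('c'): window [3,3] length 1
  Position 4 ('b'): window [3,4] length 2
  Position 5 ('e'): window [3,5] length 3
  Position 6 ('e'): repeat (last at 5), move window start to 6
  Position 6 ('e'): window [6,6] length 1
  Position 7 ('a'): window [6,7] length 2
  Position 8 ('b'): window [6,8] length 3
  Position 9 ('d'): window [6,9] length 4 -- new best
  Position 10 ('h'): window [6,10] length 5 -- new best
Longest substring with no repeats: "eabdh" with length 5

5


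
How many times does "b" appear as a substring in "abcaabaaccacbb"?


Searching for "b" in "abcaabaaccacbb"
Scanning each position:
  Position 0: "a" => no
  Position 1: "b" => MATCH
  Position 2: "c" => no
  Position 3: "a" => no
  Position 4: "a" => no
  Position 5: "b" => MATCH
  Position 6: "a" => no
  Position 7: "a" => no
  Position 8: "c" => no
  Position 9: "c" => no
  Position 10: "a" => no
  Position 11: "c" => no
  Position 12: "b" => MATCH
  Position 13: "b" => MATCH
Total occurrences: 4

4


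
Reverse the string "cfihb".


Input: cfihb
Reading characters right to left:
  Position 4: 'b'
  Position 3: 'h'
  Position 2: 'i'
  Position 1: 'f'
  Position 0: 'c'
Reversed: bhifc

bhifc


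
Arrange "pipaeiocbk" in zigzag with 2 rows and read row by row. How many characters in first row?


Zigzag "pipaeiocbk" into 2 rows:
Placing characters:
  'p' => row 0
  'i' => row 1
  'p' => row 0
  'a' => row 1
  'e' => row 0
  'i' => row 1
  'o' => row 0
  'c' => row 1
  'b' => row 0
  'k' => row 1
Rows:
  Row 0: "ppeob"
  Row 1: "iaick"
First row length: 5

5


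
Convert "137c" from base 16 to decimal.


Input: "137c" in base 16
Positional expansion:
  Digit '1' (value 1) x 16^3 = 4096
  Digit '3' (value 3) x 16^2 = 768
  Digit '7' (value 7) x 16^1 = 112
  Digit 'c' (value 12) x 16^0 = 12
Sum = 4988

4988


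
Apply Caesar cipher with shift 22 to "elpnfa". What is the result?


Caesar cipher: shift "elpnfa" by 22
  'e' (pos 4) + 22 = pos 0 = 'a'
  'l' (pos 11) + 22 = pos 7 = 'h'
  'p' (pos 15) + 22 = pos 11 = 'l'
  'n' (pos 13) + 22 = pos 9 = 'j'
  'f' (pos 5) + 22 = pos 1 = 'b'
  'a' (pos 0) + 22 = pos 22 = 'w'
Result: ahljbw

ahljbw


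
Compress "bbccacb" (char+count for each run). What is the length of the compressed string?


Input: bbccacb
Runs:
  'b' x 2 => "b2"
  'c' x 2 => "c2"
  'a' x 1 => "a1"
  'c' x 1 => "c1"
  'b' x 1 => "b1"
Compressed: "b2c2a1c1b1"
Compressed length: 10

10


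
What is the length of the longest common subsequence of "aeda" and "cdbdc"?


LCS of "aeda" and "cdbdc"
DP table:
           c    d    b    d    c
      0    0    0    0    0    0
  a   0    0    0    0    0    0
  e   0    0    0    0    0    0
  d   0    0    1    1    1    1
  a   0    0    1    1    1    1
LCS length = dp[4][5] = 1

1


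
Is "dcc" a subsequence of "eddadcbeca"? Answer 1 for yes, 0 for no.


Check if "dcc" is a subsequence of "eddadcbeca"
Greedy scan:
  Position 0 ('e'): no match needed
  Position 1 ('d'): matches sub[0] = 'd'
  Position 2 ('d'): no match needed
  Position 3 ('a'): no match needed
  Position 4 ('d'): no match needed
  Position 5 ('c'): matches sub[1] = 'c'
  Position 6 ('b'): no match needed
  Position 7 ('e'): no match needed
  Position 8 ('c'): matches sub[2] = 'c'
  Position 9 ('a'): no match needed
All 3 characters matched => is a subsequence

1


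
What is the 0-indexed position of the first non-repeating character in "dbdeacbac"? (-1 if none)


Input: dbdeacbac
Character frequencies:
  'a': 2
  'b': 2
  'c': 2
  'd': 2
  'e': 1
Scanning left to right for freq == 1:
  Position 0 ('d'): freq=2, skip
  Position 1 ('b'): freq=2, skip
  Position 2 ('d'): freq=2, skip
  Position 3 ('e'): unique! => answer = 3

3


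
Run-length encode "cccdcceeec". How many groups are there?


Input: cccdcceeec
Scanning for consecutive runs:
  Group 1: 'c' x 3 (positions 0-2)
  Group 2: 'd' x 1 (positions 3-3)
  Group 3: 'c' x 2 (positions 4-5)
  Group 4: 'e' x 3 (positions 6-8)
  Group 5: 'c' x 1 (positions 9-9)
Total groups: 5

5


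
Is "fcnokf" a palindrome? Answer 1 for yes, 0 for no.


Input: fcnokf
Reversed: fkoncf
  Compare pos 0 ('f') with pos 5 ('f'): match
  Compare pos 1 ('c') with pos 4 ('k'): MISMATCH
  Compare pos 2 ('n') with pos 3 ('o'): MISMATCH
Result: not a palindrome

0


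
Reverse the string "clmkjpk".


Input: clmkjpk
Reading characters right to left:
  Position 6: 'k'
  Position 5: 'p'
  Position 4: 'j'
  Position 3: 'k'
  Position 2: 'm'
  Position 1: 'l'
  Position 0: 'c'
Reversed: kpjkmlc

kpjkmlc


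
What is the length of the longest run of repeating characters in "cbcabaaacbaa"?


Input: "cbcabaaacbaa"
Scanning for longest run:
  Position 1 ('b'): new char, reset run to 1
  Position 2 ('c'): new char, reset run to 1
  Position 3 ('a'): new char, reset run to 1
  Position 4 ('b'): new char, reset run to 1
  Position 5 ('a'): new char, reset run to 1
  Position 6 ('a'): continues run of 'a', length=2
  Position 7 ('a'): continues run of 'a', length=3
  Position 8 ('c'): new char, reset run to 1
  Position 9 ('b'): new char, reset run to 1
  Position 10 ('a'): new char, reset run to 1
  Position 11 ('a'): continues run of 'a', length=2
Longest run: 'a' with length 3

3


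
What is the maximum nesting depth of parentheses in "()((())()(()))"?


Input: "()((())()(()))"
Tracking depth:
  Position 0 '(': depth becomes 1
  Position 1 ')': depth becomes 0
  Position 2 '(': depth becomes 1
  Position 3 '(': depth becomes 2
  Position 4 '(': depth becomes 3
  Position 5 ')': depth becomes 2
  Position 6 ')': depth becomes 1
  Position 7 '(': depth becomes 2
  Position 8 ')': depth becomes 1
  Position 9 '(': depth becomes 2
  Position 10 '(': depth becomes 3
  Position 11 ')': depth becomes 2
  Position 12 ')': depth becomes 1
  Position 13 ')': depth becomes 0
Maximum depth reached: 3

3


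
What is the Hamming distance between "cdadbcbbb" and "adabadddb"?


Comparing "cdadbcbbb" and "adabadddb" position by position:
  Position 0: 'c' vs 'a' => differ
  Position 1: 'd' vs 'd' => same
  Position 2: 'a' vs 'a' => same
  Position 3: 'd' vs 'b' => differ
  Position 4: 'b' vs 'a' => differ
  Position 5: 'c' vs 'd' => differ
  Position 6: 'b' vs 'd' => differ
  Position 7: 'b' vs 'd' => differ
  Position 8: 'b' vs 'b' => same
Total differences (Hamming distance): 6

6


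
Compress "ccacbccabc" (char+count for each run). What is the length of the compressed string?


Input: ccacbccabc
Runs:
  'c' x 2 => "c2"
  'a' x 1 => "a1"
  'c' x 1 => "c1"
  'b' x 1 => "b1"
  'c' x 2 => "c2"
  'a' x 1 => "a1"
  'b' x 1 => "b1"
  'c' x 1 => "c1"
Compressed: "c2a1c1b1c2a1b1c1"
Compressed length: 16

16


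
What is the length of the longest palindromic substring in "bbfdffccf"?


Input: "bbfdffccf"
Checking substrings for palindromes:
  [5:9] "fccf" (len 4) => palindrome
  [2:5] "fdf" (len 3) => palindrome
  [0:2] "bb" (len 2) => palindrome
  [4:6] "ff" (len 2) => palindrome
  [6:8] "cc" (len 2) => palindrome
Longest palindromic substring: "fccf" with length 4

4


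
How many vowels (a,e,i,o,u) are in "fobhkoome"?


Input: fobhkoome
Checking each character:
  'f' at position 0: consonant
  'o' at position 1: vowel (running total: 1)
  'b' at position 2: consonant
  'h' at position 3: consonant
  'k' at position 4: consonant
  'o' at position 5: vowel (running total: 2)
  'o' at position 6: vowel (running total: 3)
  'm' at position 7: consonant
  'e' at position 8: vowel (running total: 4)
Total vowels: 4

4


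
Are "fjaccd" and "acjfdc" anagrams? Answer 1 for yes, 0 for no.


Strings: "fjaccd", "acjfdc"
Sorted first:  accdfj
Sorted second: accdfj
Sorted forms match => anagrams

1


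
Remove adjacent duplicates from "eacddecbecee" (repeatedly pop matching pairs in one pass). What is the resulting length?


Input: eacddecbecee
Stack-based adjacent duplicate removal:
  Read 'e': push. Stack: e
  Read 'a': push. Stack: ea
  Read 'c': push. Stack: eac
  Read 'd': push. Stack: eacd
  Read 'd': matches stack top 'd' => pop. Stack: eac
  Read 'e': push. Stack: eace
  Read 'c': push. Stack: eacec
  Read 'b': push. Stack: eacecb
  Read 'e': push. Stack: eacecbe
  Read 'c': push. Stack: eacecbec
  Read 'e': push. Stack: eacecbece
  Read 'e': matches stack top 'e' => pop. Stack: eacecbec
Final stack: "eacecbec" (length 8)

8


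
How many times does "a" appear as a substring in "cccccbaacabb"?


Searching for "a" in "cccccbaacabb"
Scanning each position:
  Position 0: "c" => no
  Position 1: "c" => no
  Position 2: "c" => no
  Position 3: "c" => no
  Position 4: "c" => no
  Position 5: "b" => no
  Position 6: "a" => MATCH
  Position 7: "a" => MATCH
  Position 8: "c" => no
  Position 9: "a" => MATCH
  Position 10: "b" => no
  Position 11: "b" => no
Total occurrences: 3

3


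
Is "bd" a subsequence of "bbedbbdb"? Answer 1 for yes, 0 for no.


Check if "bd" is a subsequence of "bbedbbdb"
Greedy scan:
  Position 0 ('b'): matches sub[0] = 'b'
  Position 1 ('b'): no match needed
  Position 2 ('e'): no match needed
  Position 3 ('d'): matches sub[1] = 'd'
  Position 4 ('b'): no match needed
  Position 5 ('b'): no match needed
  Position 6 ('d'): no match needed
  Position 7 ('b'): no match needed
All 2 characters matched => is a subsequence

1


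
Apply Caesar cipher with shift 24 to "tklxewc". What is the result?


Caesar cipher: shift "tklxewc" by 24
  't' (pos 19) + 24 = pos 17 = 'r'
  'k' (pos 10) + 24 = pos 8 = 'i'
  'l' (pos 11) + 24 = pos 9 = 'j'
  'x' (pos 23) + 24 = pos 21 = 'v'
  'e' (pos 4) + 24 = pos 2 = 'c'
  'w' (pos 22) + 24 = pos 20 = 'u'
  'c' (pos 2) + 24 = pos 0 = 'a'
Result: rijvcua

rijvcua


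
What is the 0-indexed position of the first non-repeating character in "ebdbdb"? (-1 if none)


Input: ebdbdb
Character frequencies:
  'b': 3
  'd': 2
  'e': 1
Scanning left to right for freq == 1:
  Position 0 ('e'): unique! => answer = 0

0


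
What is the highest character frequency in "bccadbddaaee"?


Input: bccadbddaaee
Character counts:
  'a': 3
  'b': 2
  'c': 2
  'd': 3
  'e': 2
Maximum frequency: 3

3


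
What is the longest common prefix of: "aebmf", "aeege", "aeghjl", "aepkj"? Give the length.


Words: aebmf, aeege, aeghjl, aepkj
  Position 0: all 'a' => match
  Position 1: all 'e' => match
  Position 2: ('b', 'e', 'g', 'p') => mismatch, stop
LCP = "ae" (length 2)

2


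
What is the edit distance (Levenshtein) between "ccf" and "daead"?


Computing edit distance: "ccf" -> "daead"
DP table:
           d    a    e    a    d
      0    1    2    3    4    5
  c   1    1    2    3    4    5
  c   2    2    2    3    4    5
  f   3    3    3    3    4    5
Edit distance = dp[3][5] = 5

5


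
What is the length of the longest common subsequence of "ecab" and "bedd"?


LCS of "ecab" and "bedd"
DP table:
           b    e    d    d
      0    0    0    0    0
  e   0    0    1    1    1
  c   0    0    1    1    1
  a   0    0    1    1    1
  b   0    1    1    1    1
LCS length = dp[4][4] = 1

1


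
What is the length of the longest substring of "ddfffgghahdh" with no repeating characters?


Input: "ddfffgghahdh"
Sliding window (track last position of each char):
  Position 0 ('d'): window [0,0] length 1 -- new best
  Position 1 ('d'): repeat (last at 0), move window start to 1
  Position 1 ('d'): window [1,1] length 1
  Position 2 ('f'): window [1,2] length 2 -- new best
  Position 3 ('f'): repeat (last at 2), move window start to 3
  Position 3 ('f'): window [3,3] length 1
  Position 4 ('f'): repeat (last at 3), move window start to 4
  Position 4 ('f'): window [4,4] length 1
  Position 5 ('g'): window [4,5] length 2
  Position 6 ('g'): repeat (last at 5), move window start to 6
  Position 6 ('g'): window [6,6] length 1
  Position 7 ('h'): window [6,7] length 2
  Position 8 ('a'): window [6,8] length 3 -- new best
  Position 9 ('h'): repeat (last at 7), move window start to 8
  Position 9 ('h'): window [8,9] length 2
  Position 10 ('d'): window [8,10] length 3
  Position 11 ('h'): repeat (last at 9), move window start to 10
  Position 11 ('h'): window [10,11] length 2
Longest substring with no repeats: "gha" with length 3

3


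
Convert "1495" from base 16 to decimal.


Input: "1495" in base 16
Positional expansion:
  Digit '1' (value 1) x 16^3 = 4096
  Digit '4' (value 4) x 16^2 = 1024
  Digit '9' (value 9) x 16^1 = 144
  Digit '5' (value 5) x 16^0 = 5
Sum = 5269

5269


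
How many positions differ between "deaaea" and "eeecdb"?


Comparing "deaaea" and "eeecdb" position by position:
  Position 0: 'd' vs 'e' => DIFFER
  Position 1: 'e' vs 'e' => same
  Position 2: 'a' vs 'e' => DIFFER
  Position 3: 'a' vs 'c' => DIFFER
  Position 4: 'e' vs 'd' => DIFFER
  Position 5: 'a' vs 'b' => DIFFER
Positions that differ: 5

5


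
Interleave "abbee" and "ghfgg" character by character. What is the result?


Interleaving "abbee" and "ghfgg":
  Position 0: 'a' from first, 'g' from second => "ag"
  Position 1: 'b' from first, 'h' from second => "bh"
  Position 2: 'b' from first, 'f' from second => "bf"
  Position 3: 'e' from first, 'g' from second => "eg"
  Position 4: 'e' from first, 'g' from second => "eg"
Result: agbhbfegeg

agbhbfegeg


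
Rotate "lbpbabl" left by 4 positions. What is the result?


Input: "lbpbabl", rotate left by 4
First 4 characters: "lbpb"
Remaining characters: "abl"
Concatenate remaining + first: "abl" + "lbpb" = "abllbpb"

abllbpb


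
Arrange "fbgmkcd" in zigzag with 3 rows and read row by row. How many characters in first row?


Zigzag "fbgmkcd" into 3 rows:
Placing characters:
  'f' => row 0
  'b' => row 1
  'g' => row 2
  'm' => row 1
  'k' => row 0
  'c' => row 1
  'd' => row 2
Rows:
  Row 0: "fk"
  Row 1: "bmc"
  Row 2: "gd"
First row length: 2

2


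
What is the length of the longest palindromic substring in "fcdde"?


Input: "fcdde"
Checking substrings for palindromes:
  [2:4] "dd" (len 2) => palindrome
Longest palindromic substring: "dd" with length 2

2


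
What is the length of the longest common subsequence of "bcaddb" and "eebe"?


LCS of "bcaddb" and "eebe"
DP table:
           e    e    b    e
      0    0    0    0    0
  b   0    0    0    1    1
  c   0    0    0    1    1
  a   0    0    0    1    1
  d   0    0    0    1    1
  d   0    0    0    1    1
  b   0    0    0    1    1
LCS length = dp[6][4] = 1

1


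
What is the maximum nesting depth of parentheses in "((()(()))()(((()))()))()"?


Input: "((()(()))()(((()))()))()"
Tracking depth:
  Position 0 '(': depth becomes 1
  Position 1 '(': depth becomes 2
  Position 2 '(': depth becomes 3
  Position 3 ')': depth becomes 2
  Position 4 '(': depth becomes 3
  Position 5 '(': depth becomes 4
  Position 6 ')': depth becomes 3
  Position 7 ')': depth becomes 2
  Position 8 ')': depth becomes 1
  Position 9 '(': depth becomes 2
  Position 10 ')': depth becomes 1
  Position 11 '(': depth becomes 2
  Position 12 '(': depth becomes 3
  Position 13 '(': depth becomes 4
  Position 14 '(': depth becomes 5
  Position 15 ')': depth becomes 4
  Position 16 ')': depth becomes 3
  Position 17 ')': depth becomes 2
  Position 18 '(': depth becomes 3
  Position 19 ')': depth becomes 2
  Position 20 ')': depth becomes 1
  Position 21 ')': depth becomes 0
  Position 22 '(': depth becomes 1
  Position 23 ')': depth becomes 0
Maximum depth reached: 5

5


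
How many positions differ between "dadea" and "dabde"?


Comparing "dadea" and "dabde" position by position:
  Position 0: 'd' vs 'd' => same
  Position 1: 'a' vs 'a' => same
  Position 2: 'd' vs 'b' => DIFFER
  Position 3: 'e' vs 'd' => DIFFER
  Position 4: 'a' vs 'e' => DIFFER
Positions that differ: 3

3


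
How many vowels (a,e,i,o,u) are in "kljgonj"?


Input: kljgonj
Checking each character:
  'k' at position 0: consonant
  'l' at position 1: consonant
  'j' at position 2: consonant
  'g' at position 3: consonant
  'o' at position 4: vowel (running total: 1)
  'n' at position 5: consonant
  'j' at position 6: consonant
Total vowels: 1

1


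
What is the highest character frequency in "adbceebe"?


Input: adbceebe
Character counts:
  'a': 1
  'b': 2
  'c': 1
  'd': 1
  'e': 3
Maximum frequency: 3

3


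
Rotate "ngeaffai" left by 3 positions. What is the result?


Input: "ngeaffai", rotate left by 3
First 3 characters: "nge"
Remaining characters: "affai"
Concatenate remaining + first: "affai" + "nge" = "affainge"

affainge


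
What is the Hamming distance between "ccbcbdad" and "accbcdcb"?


Comparing "ccbcbdad" and "accbcdcb" position by position:
  Position 0: 'c' vs 'a' => differ
  Position 1: 'c' vs 'c' => same
  Position 2: 'b' vs 'c' => differ
  Position 3: 'c' vs 'b' => differ
  Position 4: 'b' vs 'c' => differ
  Position 5: 'd' vs 'd' => same
  Position 6: 'a' vs 'c' => differ
  Position 7: 'd' vs 'b' => differ
Total differences (Hamming distance): 6

6


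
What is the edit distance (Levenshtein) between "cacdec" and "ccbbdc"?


Computing edit distance: "cacdec" -> "ccbbdc"
DP table:
           c    c    b    b    d    c
      0    1    2    3    4    5    6
  c   1    0    1    2    3    4    5
  a   2    1    1    2    3    4    5
  c   3    2    1    2    3    4    4
  d   4    3    2    2    3    3    4
  e   5    4    3    3    3    4    4
  c   6    5    4    4    4    4    4
Edit distance = dp[6][6] = 4

4


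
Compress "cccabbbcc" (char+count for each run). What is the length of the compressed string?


Input: cccabbbcc
Runs:
  'c' x 3 => "c3"
  'a' x 1 => "a1"
  'b' x 3 => "b3"
  'c' x 2 => "c2"
Compressed: "c3a1b3c2"
Compressed length: 8

8


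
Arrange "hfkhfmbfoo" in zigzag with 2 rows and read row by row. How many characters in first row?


Zigzag "hfkhfmbfoo" into 2 rows:
Placing characters:
  'h' => row 0
  'f' => row 1
  'k' => row 0
  'h' => row 1
  'f' => row 0
  'm' => row 1
  'b' => row 0
  'f' => row 1
  'o' => row 0
  'o' => row 1
Rows:
  Row 0: "hkfbo"
  Row 1: "fhmfo"
First row length: 5

5


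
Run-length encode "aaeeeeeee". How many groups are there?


Input: aaeeeeeee
Scanning for consecutive runs:
  Group 1: 'a' x 2 (positions 0-1)
  Group 2: 'e' x 7 (positions 2-8)
Total groups: 2

2


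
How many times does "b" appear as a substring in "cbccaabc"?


Searching for "b" in "cbccaabc"
Scanning each position:
  Position 0: "c" => no
  Position 1: "b" => MATCH
  Position 2: "c" => no
  Position 3: "c" => no
  Position 4: "a" => no
  Position 5: "a" => no
  Position 6: "b" => MATCH
  Position 7: "c" => no
Total occurrences: 2

2


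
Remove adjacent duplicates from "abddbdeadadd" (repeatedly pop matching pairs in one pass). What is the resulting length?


Input: abddbdeadadd
Stack-based adjacent duplicate removal:
  Read 'a': push. Stack: a
  Read 'b': push. Stack: ab
  Read 'd': push. Stack: abd
  Read 'd': matches stack top 'd' => pop. Stack: ab
  Read 'b': matches stack top 'b' => pop. Stack: a
  Read 'd': push. Stack: ad
  Read 'e': push. Stack: ade
  Read 'a': push. Stack: adea
  Read 'd': push. Stack: adead
  Read 'a': push. Stack: adeada
  Read 'd': push. Stack: adeadad
  Read 'd': matches stack top 'd' => pop. Stack: adeada
Final stack: "adeada" (length 6)

6


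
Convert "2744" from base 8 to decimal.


Input: "2744" in base 8
Positional expansion:
  Digit '2' (value 2) x 8^3 = 1024
  Digit '7' (value 7) x 8^2 = 448
  Digit '4' (value 4) x 8^1 = 32
  Digit '4' (value 4) x 8^0 = 4
Sum = 1508

1508


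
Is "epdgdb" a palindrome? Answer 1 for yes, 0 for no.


Input: epdgdb
Reversed: bdgdpe
  Compare pos 0 ('e') with pos 5 ('b'): MISMATCH
  Compare pos 1 ('p') with pos 4 ('d'): MISMATCH
  Compare pos 2 ('d') with pos 3 ('g'): MISMATCH
Result: not a palindrome

0


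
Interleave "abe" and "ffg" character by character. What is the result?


Interleaving "abe" and "ffg":
  Position 0: 'a' from first, 'f' from second => "af"
  Position 1: 'b' from first, 'f' from second => "bf"
  Position 2: 'e' from first, 'g' from second => "eg"
Result: afbfeg

afbfeg


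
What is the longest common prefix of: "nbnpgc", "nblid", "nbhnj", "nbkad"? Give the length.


Words: nbnpgc, nblid, nbhnj, nbkad
  Position 0: all 'n' => match
  Position 1: all 'b' => match
  Position 2: ('n', 'l', 'h', 'k') => mismatch, stop
LCP = "nb" (length 2)

2


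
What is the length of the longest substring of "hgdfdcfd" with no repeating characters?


Input: "hgdfdcfd"
Sliding window (track last position of each char):
  Position 0 ('h'): window [0,0] length 1 -- new best
  Position 1 ('g'): window [0,1] length 2 -- new best
  Position 2 ('d'): window [0,2] length 3 -- new best
  Position 3 ('f'): window [0,3] length 4 -- new best
  Position 4 ('d'): repeat (last at 2), move window start to 3
  Position 4 ('d'): window [3,4] length 2
  Position 5 ('c'): window [3,5] length 3
  Position 6 ('f'): repeat (last at 3), move window start to 4
  Position 6 ('f'): window [4,6] length 3
  Position 7 ('d'): repeat (last at 4), move window start to 5
  Position 7 ('d'): window [5,7] length 3
Longest substring with no repeats: "hgdf" with length 4

4


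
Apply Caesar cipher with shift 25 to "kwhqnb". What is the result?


Caesar cipher: shift "kwhqnb" by 25
  'k' (pos 10) + 25 = pos 9 = 'j'
  'w' (pos 22) + 25 = pos 21 = 'v'
  'h' (pos 7) + 25 = pos 6 = 'g'
  'q' (pos 16) + 25 = pos 15 = 'p'
  'n' (pos 13) + 25 = pos 12 = 'm'
  'b' (pos 1) + 25 = pos 0 = 'a'
Result: jvgpma

jvgpma


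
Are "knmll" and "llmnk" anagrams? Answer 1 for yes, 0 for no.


Strings: "knmll", "llmnk"
Sorted first:  kllmn
Sorted second: kllmn
Sorted forms match => anagrams

1


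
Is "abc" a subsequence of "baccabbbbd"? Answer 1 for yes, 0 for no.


Check if "abc" is a subsequence of "baccabbbbd"
Greedy scan:
  Position 0 ('b'): no match needed
  Position 1 ('a'): matches sub[0] = 'a'
  Position 2 ('c'): no match needed
  Position 3 ('c'): no match needed
  Position 4 ('a'): no match needed
  Position 5 ('b'): matches sub[1] = 'b'
  Position 6 ('b'): no match needed
  Position 7 ('b'): no match needed
  Position 8 ('b'): no match needed
  Position 9 ('d'): no match needed
Only matched 2/3 characters => not a subsequence

0


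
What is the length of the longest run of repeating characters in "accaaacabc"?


Input: "accaaacabc"
Scanning for longest run:
  Position 1 ('c'): new char, reset run to 1
  Position 2 ('c'): continues run of 'c', length=2
  Position 3 ('a'): new char, reset run to 1
  Position 4 ('a'): continues run of 'a', length=2
  Position 5 ('a'): continues run of 'a', length=3
  Position 6 ('c'): new char, reset run to 1
  Position 7 ('a'): new char, reset run to 1
  Position 8 ('b'): new char, reset run to 1
  Position 9 ('c'): new char, reset run to 1
Longest run: 'a' with length 3

3


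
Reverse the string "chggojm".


Input: chggojm
Reading characters right to left:
  Position 6: 'm'
  Position 5: 'j'
  Position 4: 'o'
  Position 3: 'g'
  Position 2: 'g'
  Position 1: 'h'
  Position 0: 'c'
Reversed: mjogghc

mjogghc


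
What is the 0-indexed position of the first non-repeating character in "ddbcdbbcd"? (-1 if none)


Input: ddbcdbbcd
Character frequencies:
  'b': 3
  'c': 2
  'd': 4
Scanning left to right for freq == 1:
  Position 0 ('d'): freq=4, skip
  Position 1 ('d'): freq=4, skip
  Position 2 ('b'): freq=3, skip
  Position 3 ('c'): freq=2, skip
  Position 4 ('d'): freq=4, skip
  Position 5 ('b'): freq=3, skip
  Position 6 ('b'): freq=3, skip
  Position 7 ('c'): freq=2, skip
  Position 8 ('d'): freq=4, skip
  No unique character found => answer = -1

-1


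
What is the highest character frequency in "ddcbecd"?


Input: ddcbecd
Character counts:
  'b': 1
  'c': 2
  'd': 3
  'e': 1
Maximum frequency: 3

3


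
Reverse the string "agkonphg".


Input: agkonphg
Reading characters right to left:
  Position 7: 'g'
  Position 6: 'h'
  Position 5: 'p'
  Position 4: 'n'
  Position 3: 'o'
  Position 2: 'k'
  Position 1: 'g'
  Position 0: 'a'
Reversed: ghpnokga

ghpnokga


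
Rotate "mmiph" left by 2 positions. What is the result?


Input: "mmiph", rotate left by 2
First 2 characters: "mm"
Remaining characters: "iph"
Concatenate remaining + first: "iph" + "mm" = "iphmm"

iphmm


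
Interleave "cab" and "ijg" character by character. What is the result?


Interleaving "cab" and "ijg":
  Position 0: 'c' from first, 'i' from second => "ci"
  Position 1: 'a' from first, 'j' from second => "aj"
  Position 2: 'b' from first, 'g' from second => "bg"
Result: ciajbg

ciajbg


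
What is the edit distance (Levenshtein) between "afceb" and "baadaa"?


Computing edit distance: "afceb" -> "baadaa"
DP table:
           b    a    a    d    a    a
      0    1    2    3    4    5    6
  a   1    1    1    2    3    4    5
  f   2    2    2    2    3    4    5
  c   3    3    3    3    3    4    5
  e   4    4    4    4    4    4    5
  b   5    4    5    5    5    5    5
Edit distance = dp[5][6] = 5

5


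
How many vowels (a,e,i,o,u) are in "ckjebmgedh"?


Input: ckjebmgedh
Checking each character:
  'c' at position 0: consonant
  'k' at position 1: consonant
  'j' at position 2: consonant
  'e' at position 3: vowel (running total: 1)
  'b' at position 4: consonant
  'm' at position 5: consonant
  'g' at position 6: consonant
  'e' at position 7: vowel (running total: 2)
  'd' at position 8: consonant
  'h' at position 9: consonant
Total vowels: 2

2


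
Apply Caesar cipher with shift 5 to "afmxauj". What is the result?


Caesar cipher: shift "afmxauj" by 5
  'a' (pos 0) + 5 = pos 5 = 'f'
  'f' (pos 5) + 5 = pos 10 = 'k'
  'm' (pos 12) + 5 = pos 17 = 'r'
  'x' (pos 23) + 5 = pos 2 = 'c'
  'a' (pos 0) + 5 = pos 5 = 'f'
  'u' (pos 20) + 5 = pos 25 = 'z'
  'j' (pos 9) + 5 = pos 14 = 'o'
Result: fkrcfzo

fkrcfzo


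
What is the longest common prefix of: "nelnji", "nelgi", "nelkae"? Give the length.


Words: nelnji, nelgi, nelkae
  Position 0: all 'n' => match
  Position 1: all 'e' => match
  Position 2: all 'l' => match
  Position 3: ('n', 'g', 'k') => mismatch, stop
LCP = "nel" (length 3)

3


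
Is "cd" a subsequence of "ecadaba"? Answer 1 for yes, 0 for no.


Check if "cd" is a subsequence of "ecadaba"
Greedy scan:
  Position 0 ('e'): no match needed
  Position 1 ('c'): matches sub[0] = 'c'
  Position 2 ('a'): no match needed
  Position 3 ('d'): matches sub[1] = 'd'
  Position 4 ('a'): no match needed
  Position 5 ('b'): no match needed
  Position 6 ('a'): no match needed
All 2 characters matched => is a subsequence

1


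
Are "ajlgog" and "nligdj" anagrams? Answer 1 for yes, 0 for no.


Strings: "ajlgog", "nligdj"
Sorted first:  aggjlo
Sorted second: dgijln
Differ at position 0: 'a' vs 'd' => not anagrams

0


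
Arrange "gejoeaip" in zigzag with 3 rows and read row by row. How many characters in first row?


Zigzag "gejoeaip" into 3 rows:
Placing characters:
  'g' => row 0
  'e' => row 1
  'j' => row 2
  'o' => row 1
  'e' => row 0
  'a' => row 1
  'i' => row 2
  'p' => row 1
Rows:
  Row 0: "ge"
  Row 1: "eoap"
  Row 2: "ji"
First row length: 2

2


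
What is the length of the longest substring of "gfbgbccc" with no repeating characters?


Input: "gfbgbccc"
Sliding window (track last position of each char):
  Position 0 ('g'): window [0,0] length 1 -- new best
  Position 1 ('f'): window [0,1] length 2 -- new best
  Position 2 ('b'): window [0,2] length 3 -- new best
  Position 3 ('g'): repeat (last at 0), move window start to 1
  Position 3 ('g'): window [1,3] length 3
  Position 4 ('b'): repeat (last at 2), move window start to 3
  Position 4 ('b'): window [3,4] length 2
  Position 5 ('c'): window [3,5] length 3
  Position 6 ('c'): repeat (last at 5), move window start to 6
  Position 6 ('c'): window [6,6] length 1
  Position 7 ('c'): repeat (last at 6), move window start to 7
  Position 7 ('c'): window [7,7] length 1
Longest substring with no repeats: "gfb" with length 3

3


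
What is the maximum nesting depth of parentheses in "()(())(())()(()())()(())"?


Input: "()(())(())()(()())()(())"
Tracking depth:
  Position 0 '(': depth becomes 1
  Position 1 ')': depth becomes 0
  Position 2 '(': depth becomes 1
  Position 3 '(': depth becomes 2
  Position 4 ')': depth becomes 1
  Position 5 ')': depth becomes 0
  Position 6 '(': depth becomes 1
  Position 7 '(': depth becomes 2
  Position 8 ')': depth becomes 1
  Position 9 ')': depth becomes 0
  Position 10 '(': depth becomes 1
  Position 11 ')': depth becomes 0
  Position 12 '(': depth becomes 1
  Position 13 '(': depth becomes 2
  Position 14 ')': depth becomes 1
  Position 15 '(': depth becomes 2
  Position 16 ')': depth becomes 1
  Position 17 ')': depth becomes 0
  Position 18 '(': depth becomes 1
  Position 19 ')': depth becomes 0
  Position 20 '(': depth becomes 1
  Position 21 '(': depth becomes 2
  Position 22 ')': depth becomes 1
  Position 23 ')': depth becomes 0
Maximum depth reached: 2

2


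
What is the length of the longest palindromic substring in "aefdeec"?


Input: "aefdeec"
Checking substrings for palindromes:
  [4:6] "ee" (len 2) => palindrome
Longest palindromic substring: "ee" with length 2

2


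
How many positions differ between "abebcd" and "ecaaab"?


Comparing "abebcd" and "ecaaab" position by position:
  Position 0: 'a' vs 'e' => DIFFER
  Position 1: 'b' vs 'c' => DIFFER
  Position 2: 'e' vs 'a' => DIFFER
  Position 3: 'b' vs 'a' => DIFFER
  Position 4: 'c' vs 'a' => DIFFER
  Position 5: 'd' vs 'b' => DIFFER
Positions that differ: 6

6


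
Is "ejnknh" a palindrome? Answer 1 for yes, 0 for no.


Input: ejnknh
Reversed: hnknje
  Compare pos 0 ('e') with pos 5 ('h'): MISMATCH
  Compare pos 1 ('j') with pos 4 ('n'): MISMATCH
  Compare pos 2 ('n') with pos 3 ('k'): MISMATCH
Result: not a palindrome

0


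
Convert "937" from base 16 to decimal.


Input: "937" in base 16
Positional expansion:
  Digit '9' (value 9) x 16^2 = 2304
  Digit '3' (value 3) x 16^1 = 48
  Digit '7' (value 7) x 16^0 = 7
Sum = 2359

2359


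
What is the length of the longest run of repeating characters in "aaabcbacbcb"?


Input: "aaabcbacbcb"
Scanning for longest run:
  Position 1 ('a'): continues run of 'a', length=2
  Position 2 ('a'): continues run of 'a', length=3
  Position 3 ('b'): new char, reset run to 1
  Position 4 ('c'): new char, reset run to 1
  Position 5 ('b'): new char, reset run to 1
  Position 6 ('a'): new char, reset run to 1
  Position 7 ('c'): new char, reset run to 1
  Position 8 ('b'): new char, reset run to 1
  Position 9 ('c'): new char, reset run to 1
  Position 10 ('b'): new char, reset run to 1
Longest run: 'a' with length 3

3


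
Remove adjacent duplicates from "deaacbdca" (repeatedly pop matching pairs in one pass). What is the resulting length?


Input: deaacbdca
Stack-based adjacent duplicate removal:
  Read 'd': push. Stack: d
  Read 'e': push. Stack: de
  Read 'a': push. Stack: dea
  Read 'a': matches stack top 'a' => pop. Stack: de
  Read 'c': push. Stack: dec
  Read 'b': push. Stack: decb
  Read 'd': push. Stack: decbd
  Read 'c': push. Stack: decbdc
  Read 'a': push. Stack: decbdca
Final stack: "decbdca" (length 7)

7


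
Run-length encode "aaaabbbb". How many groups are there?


Input: aaaabbbb
Scanning for consecutive runs:
  Group 1: 'a' x 4 (positions 0-3)
  Group 2: 'b' x 4 (positions 4-7)
Total groups: 2

2


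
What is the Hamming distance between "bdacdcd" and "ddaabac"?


Comparing "bdacdcd" and "ddaabac" position by position:
  Position 0: 'b' vs 'd' => differ
  Position 1: 'd' vs 'd' => same
  Position 2: 'a' vs 'a' => same
  Position 3: 'c' vs 'a' => differ
  Position 4: 'd' vs 'b' => differ
  Position 5: 'c' vs 'a' => differ
  Position 6: 'd' vs 'c' => differ
Total differences (Hamming distance): 5

5


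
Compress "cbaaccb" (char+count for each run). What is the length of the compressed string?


Input: cbaaccb
Runs:
  'c' x 1 => "c1"
  'b' x 1 => "b1"
  'a' x 2 => "a2"
  'c' x 2 => "c2"
  'b' x 1 => "b1"
Compressed: "c1b1a2c2b1"
Compressed length: 10

10


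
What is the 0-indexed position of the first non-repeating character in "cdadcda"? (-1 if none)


Input: cdadcda
Character frequencies:
  'a': 2
  'c': 2
  'd': 3
Scanning left to right for freq == 1:
  Position 0 ('c'): freq=2, skip
  Position 1 ('d'): freq=3, skip
  Position 2 ('a'): freq=2, skip
  Position 3 ('d'): freq=3, skip
  Position 4 ('c'): freq=2, skip
  Position 5 ('d'): freq=3, skip
  Position 6 ('a'): freq=2, skip
  No unique character found => answer = -1

-1


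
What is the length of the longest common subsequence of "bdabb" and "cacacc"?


LCS of "bdabb" and "cacacc"
DP table:
           c    a    c    a    c    c
      0    0    0    0    0    0    0
  b   0    0    0    0    0    0    0
  d   0    0    0    0    0    0    0
  a   0    0    1    1    1    1    1
  b   0    0    1    1    1    1    1
  b   0    0    1    1    1    1    1
LCS length = dp[5][6] = 1

1


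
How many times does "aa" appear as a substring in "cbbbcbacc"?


Searching for "aa" in "cbbbcbacc"
Scanning each position:
  Position 0: "cb" => no
  Position 1: "bb" => no
  Position 2: "bb" => no
  Position 3: "bc" => no
  Position 4: "cb" => no
  Position 5: "ba" => no
  Position 6: "ac" => no
  Position 7: "cc" => no
Total occurrences: 0

0


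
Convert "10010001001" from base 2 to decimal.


Input: "10010001001" in base 2
Positional expansion:
  Digit '1' (value 1) x 2^10 = 1024
  Digit '0' (value 0) x 2^9 = 0
  Digit '0' (value 0) x 2^8 = 0
  Digit '1' (value 1) x 2^7 = 128
  Digit '0' (value 0) x 2^6 = 0
  Digit '0' (value 0) x 2^5 = 0
  Digit '0' (value 0) x 2^4 = 0
  Digit '1' (value 1) x 2^3 = 8
  Digit '0' (value 0) x 2^2 = 0
  Digit '0' (value 0) x 2^1 = 0
  Digit '1' (value 1) x 2^0 = 1
Sum = 1161

1161


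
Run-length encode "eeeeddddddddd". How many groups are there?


Input: eeeeddddddddd
Scanning for consecutive runs:
  Group 1: 'e' x 4 (positions 0-3)
  Group 2: 'd' x 9 (positions 4-12)
Total groups: 2

2


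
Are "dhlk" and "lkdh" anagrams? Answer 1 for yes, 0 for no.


Strings: "dhlk", "lkdh"
Sorted first:  dhkl
Sorted second: dhkl
Sorted forms match => anagrams

1


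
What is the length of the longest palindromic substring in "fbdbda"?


Input: "fbdbda"
Checking substrings for palindromes:
  [1:4] "bdb" (len 3) => palindrome
  [2:5] "dbd" (len 3) => palindrome
Longest palindromic substring: "bdb" with length 3

3


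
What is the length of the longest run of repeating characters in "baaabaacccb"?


Input: "baaabaacccb"
Scanning for longest run:
  Position 1 ('a'): new char, reset run to 1
  Position 2 ('a'): continues run of 'a', length=2
  Position 3 ('a'): continues run of 'a', length=3
  Position 4 ('b'): new char, reset run to 1
  Position 5 ('a'): new char, reset run to 1
  Position 6 ('a'): continues run of 'a', length=2
  Position 7 ('c'): new char, reset run to 1
  Position 8 ('c'): continues run of 'c', length=2
  Position 9 ('c'): continues run of 'c', length=3
  Position 10 ('b'): new char, reset run to 1
Longest run: 'a' with length 3

3


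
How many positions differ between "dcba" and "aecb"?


Comparing "dcba" and "aecb" position by position:
  Position 0: 'd' vs 'a' => DIFFER
  Position 1: 'c' vs 'e' => DIFFER
  Position 2: 'b' vs 'c' => DIFFER
  Position 3: 'a' vs 'b' => DIFFER
Positions that differ: 4

4


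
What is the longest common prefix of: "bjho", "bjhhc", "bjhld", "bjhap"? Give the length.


Words: bjho, bjhhc, bjhld, bjhap
  Position 0: all 'b' => match
  Position 1: all 'j' => match
  Position 2: all 'h' => match
  Position 3: ('o', 'h', 'l', 'a') => mismatch, stop
LCP = "bjh" (length 3)

3


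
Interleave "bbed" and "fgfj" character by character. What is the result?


Interleaving "bbed" and "fgfj":
  Position 0: 'b' from first, 'f' from second => "bf"
  Position 1: 'b' from first, 'g' from second => "bg"
  Position 2: 'e' from first, 'f' from second => "ef"
  Position 3: 'd' from first, 'j' from second => "dj"
Result: bfbgefdj

bfbgefdj


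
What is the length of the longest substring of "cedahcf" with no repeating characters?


Input: "cedahcf"
Sliding window (track last position of each char):
  Position 0 ('c'): window [0,0] length 1 -- new best
  Position 1 ('e'): window [0,1] length 2 -- new best
  Position 2 ('d'): window [0,2] length 3 -- new best
  Position 3 ('a'): window [0,3] length 4 -- new best
  Position 4 ('h'): window [0,4] length 5 -- new best
  Position 5 ('c'): repeat (last at 0), move window start to 1
  Position 5 ('c'): window [1,5] length 5
  Position 6 ('f'): window [1,6] length 6 -- new best
Longest substring with no repeats: "edahcf" with length 6

6
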